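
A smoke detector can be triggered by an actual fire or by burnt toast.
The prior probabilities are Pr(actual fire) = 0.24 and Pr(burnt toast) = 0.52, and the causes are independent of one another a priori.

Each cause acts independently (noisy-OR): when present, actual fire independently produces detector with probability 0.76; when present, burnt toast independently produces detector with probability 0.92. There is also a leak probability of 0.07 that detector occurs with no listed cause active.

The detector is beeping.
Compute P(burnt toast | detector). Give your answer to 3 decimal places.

P(burnt toast | detector) ≈ 0.809

Under noisy-OR, P(detector | causes) = 1 − (1−0.07)·∏(1−qᵢ) over the active causes.
P(detector) = 0.07×0.76×0.48 + 0.9256×0.76×0.52 + 0.7768×0.24×0.48 + 0.982144×0.24×0.52 = 0.025536 + 0.365797 + 0.089487 + 0.122572 = 0.603392
Of this, 0.488369 comes from 0.365797 + 0.122572 (the burnt toast=true cases).
P(burnt toast | detector) = 0.488369 / 0.603392 ≈ 0.809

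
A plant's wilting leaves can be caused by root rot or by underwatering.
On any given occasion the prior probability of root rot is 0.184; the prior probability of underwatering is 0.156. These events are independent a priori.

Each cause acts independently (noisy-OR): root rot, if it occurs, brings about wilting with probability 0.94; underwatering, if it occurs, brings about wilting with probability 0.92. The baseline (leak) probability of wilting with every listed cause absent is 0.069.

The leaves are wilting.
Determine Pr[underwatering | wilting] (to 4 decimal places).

Pr[underwatering | wilting] ≈ 0.4299

Under noisy-OR, P(wilting | causes) = 1 − (1−0.069)·∏(1−qᵢ) over the active causes.
By total probability over the 4 (root rot, underwatering) configurations:
  P(wilting) = 0.069·0.816·0.844 + 0.92552·0.816·0.156 + 0.94414·0.184·0.844 + 0.995531·0.184·0.156
        = 0.047521 + 0.117815 + 0.146621 + 0.028576 = 0.340533
Configurations with underwatering contribute 0.146391, so
  P(underwatering | wilting) = 0.146391 / 0.340533 ≈ 0.4299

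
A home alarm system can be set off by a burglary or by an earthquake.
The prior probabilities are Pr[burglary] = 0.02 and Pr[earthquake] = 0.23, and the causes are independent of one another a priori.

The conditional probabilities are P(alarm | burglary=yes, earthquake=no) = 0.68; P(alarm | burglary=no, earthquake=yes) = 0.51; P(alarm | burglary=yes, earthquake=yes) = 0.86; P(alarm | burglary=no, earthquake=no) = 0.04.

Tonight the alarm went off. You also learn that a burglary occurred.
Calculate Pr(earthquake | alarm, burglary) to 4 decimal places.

For the numerator, keep only earthquake=true terms: 0.86·0.23 = 0.197800
Normalizer over all consistent configurations: 0.68·0.77 + 0.86·0.23 = 0.721400
P(earthquake | alarm, burglary) = 0.197800/0.721400 ≈ 0.2742

Pr(earthquake | alarm, burglary) ≈ 0.2742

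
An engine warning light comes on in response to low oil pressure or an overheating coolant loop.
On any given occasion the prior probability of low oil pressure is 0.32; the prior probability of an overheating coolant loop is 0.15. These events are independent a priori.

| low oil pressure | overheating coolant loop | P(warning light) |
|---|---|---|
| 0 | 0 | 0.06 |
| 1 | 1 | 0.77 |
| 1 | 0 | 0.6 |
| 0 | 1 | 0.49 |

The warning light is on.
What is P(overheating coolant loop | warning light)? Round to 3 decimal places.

P(overheating coolant loop | warning light) ≈ 0.305

P(warning light) = 0.06·0.68·0.85 + 0.49·0.68·0.15 + 0.6·0.32·0.85 + 0.77·0.32·0.15 = 0.034680 + 0.049980 + 0.163200 + 0.036960 = 0.284820
The overheating coolant loop-present share is 0.049980 + 0.036960 = 0.086940.
Hence the posterior is 0.086940/0.284820 ≈ 0.305.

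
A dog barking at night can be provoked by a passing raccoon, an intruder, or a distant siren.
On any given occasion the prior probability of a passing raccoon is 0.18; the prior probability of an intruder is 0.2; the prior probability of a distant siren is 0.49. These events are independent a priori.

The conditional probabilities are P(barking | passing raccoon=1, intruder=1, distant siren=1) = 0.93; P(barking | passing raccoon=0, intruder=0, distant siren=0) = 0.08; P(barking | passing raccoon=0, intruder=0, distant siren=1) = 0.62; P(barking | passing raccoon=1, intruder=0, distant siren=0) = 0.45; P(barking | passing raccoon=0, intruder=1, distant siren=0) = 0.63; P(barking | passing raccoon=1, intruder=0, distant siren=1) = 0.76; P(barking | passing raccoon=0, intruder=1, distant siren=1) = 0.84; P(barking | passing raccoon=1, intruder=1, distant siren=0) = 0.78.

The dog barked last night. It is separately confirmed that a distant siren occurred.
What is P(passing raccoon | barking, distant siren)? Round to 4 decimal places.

Enumerate the 4 (passing raccoon, intruder) configurations and weight by the priors:
  P(barking | distant siren) = 0.62×0.82×0.8 + 0.84×0.82×0.2 + 0.76×0.18×0.8 + 0.93×0.18×0.2
        = 0.406720 + 0.137760 + 0.109440 + 0.033480 = 0.687400
Configurations with passing raccoon contribute 0.142920, so
  P(passing raccoon | barking, distant siren) = 0.142920 / 0.687400 ≈ 0.2079

P(passing raccoon | barking, distant siren) ≈ 0.2079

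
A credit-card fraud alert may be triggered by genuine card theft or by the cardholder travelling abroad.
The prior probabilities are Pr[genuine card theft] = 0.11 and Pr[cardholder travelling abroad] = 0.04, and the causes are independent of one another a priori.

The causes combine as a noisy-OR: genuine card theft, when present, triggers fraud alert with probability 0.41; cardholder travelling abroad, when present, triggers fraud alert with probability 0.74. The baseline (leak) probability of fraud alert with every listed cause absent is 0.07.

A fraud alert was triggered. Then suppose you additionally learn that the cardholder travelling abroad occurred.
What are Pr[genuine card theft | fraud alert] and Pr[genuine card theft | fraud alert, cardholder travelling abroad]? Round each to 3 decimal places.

Pr[genuine card theft | fraud alert] ≈ 0.372; Pr[genuine card theft | fraud alert, cardholder travelling abroad] ≈ 0.123

Under noisy-OR, P(fraud alert | causes) = 1 − (1−0.07)·∏(1−qᵢ) over the active causes.
P(fraud alert) = 0.07*0.89*0.96 + 0.7582*0.89*0.04 + 0.4513*0.11*0.96 + 0.857338*0.11*0.04 = 0.059808 + 0.026992 + 0.047657 + 0.003772 = 0.138229
Restricting to configurations with genuine card theft present: 0.047657 + 0.003772 = 0.051429.
Hence the posterior is 0.051429/0.138229 ≈ 0.372.

With the extra evidence:
Weight on genuine card theft=true, given the evidence: 0.857338*0.11 = 0.094307
The normalizing constant is 0.7582*0.89 + 0.857338*0.11 = 0.769105
P(genuine card theft | fraud alert, cardholder travelling abroad) = 0.094307/0.769105 ≈ 0.123
This is intercausal reasoning (explaining away): once cardholder travelling abroad accounts for the fraud alert, genuine card theft becomes less likely.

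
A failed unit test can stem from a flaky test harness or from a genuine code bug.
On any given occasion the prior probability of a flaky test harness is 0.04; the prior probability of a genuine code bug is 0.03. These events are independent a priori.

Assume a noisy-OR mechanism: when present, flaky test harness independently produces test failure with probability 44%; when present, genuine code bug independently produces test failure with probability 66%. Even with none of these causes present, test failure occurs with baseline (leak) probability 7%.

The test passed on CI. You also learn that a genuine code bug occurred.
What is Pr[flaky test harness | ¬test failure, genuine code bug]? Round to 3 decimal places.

Under noisy-OR, P(test failure | causes) = 1 − (1−0.07)·∏(1−qᵢ) over the active causes.
Weight on flaky test harness=true, given the evidence: 0.177072·0.04 = 0.007083
The normalizing constant is 0.3162·0.96 + 0.177072·0.04 = 0.310635
P(flaky test harness | ¬test failure, genuine code bug) = 0.007083/0.310635 ≈ 0.023

Pr[flaky test harness | ¬test failure, genuine code bug] ≈ 0.023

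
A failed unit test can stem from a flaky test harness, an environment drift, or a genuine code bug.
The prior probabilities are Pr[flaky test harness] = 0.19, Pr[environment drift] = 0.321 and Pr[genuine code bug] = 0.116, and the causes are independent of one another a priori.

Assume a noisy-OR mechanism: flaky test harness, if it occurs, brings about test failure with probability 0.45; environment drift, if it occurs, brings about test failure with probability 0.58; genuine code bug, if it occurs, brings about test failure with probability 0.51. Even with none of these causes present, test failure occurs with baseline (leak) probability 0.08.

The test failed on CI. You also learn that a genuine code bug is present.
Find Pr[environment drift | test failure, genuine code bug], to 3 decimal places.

Pr[environment drift | test failure, genuine code bug] ≈ 0.399

Under noisy-OR, P(test failure | causes) = 1 − (1−0.08)·∏(1−qᵢ) over the active causes.
Weight on environment drift=true, given the evidence: 0.210781 + 0.054639 = 0.265420
Normalizer over all consistent configurations: 0.5492×0.81×0.679 + 0.810664×0.81×0.321 + 0.75206×0.19×0.679 + 0.895865×0.19×0.321 = 0.664498
P(environment drift | test failure, genuine code bug) = 0.265420/0.664498 ≈ 0.399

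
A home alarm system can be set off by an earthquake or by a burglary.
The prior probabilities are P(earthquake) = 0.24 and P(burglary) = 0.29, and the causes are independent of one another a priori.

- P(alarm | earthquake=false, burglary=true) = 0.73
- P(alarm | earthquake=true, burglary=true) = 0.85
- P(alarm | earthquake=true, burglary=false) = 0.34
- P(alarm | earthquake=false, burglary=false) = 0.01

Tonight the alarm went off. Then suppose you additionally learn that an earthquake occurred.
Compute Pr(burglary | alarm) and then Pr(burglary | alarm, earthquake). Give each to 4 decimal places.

Enumerate the 4 (earthquake, burglary) configurations and weight by the priors:
  P(alarm) = 0.01*0.76*0.71 + 0.73*0.76*0.29 + 0.34*0.24*0.71 + 0.85*0.24*0.29
        = 0.005396 + 0.160892 + 0.057936 + 0.059160 = 0.283384
Keeping only the burglary-present terms gives 0.220052, so
  P(burglary | alarm) = 0.220052 / 0.283384 ≈ 0.7765

With the extra evidence:
Sum P(alarm|·) weighted by the priors over both values of burglary:
  P(alarm | earthquake) = 0.34·0.71 + 0.85·0.29
        = 0.241400 + 0.246500 = 0.487900
The terms with burglary present sum to 0.246500, so
  P(burglary | alarm, earthquake) = 0.246500 / 0.487900 ≈ 0.5052
The drop from 0.7765 to 0.5052 is the explaining-away (discounting) effect.

Pr(burglary | alarm) ≈ 0.7765; Pr(burglary | alarm, earthquake) ≈ 0.5052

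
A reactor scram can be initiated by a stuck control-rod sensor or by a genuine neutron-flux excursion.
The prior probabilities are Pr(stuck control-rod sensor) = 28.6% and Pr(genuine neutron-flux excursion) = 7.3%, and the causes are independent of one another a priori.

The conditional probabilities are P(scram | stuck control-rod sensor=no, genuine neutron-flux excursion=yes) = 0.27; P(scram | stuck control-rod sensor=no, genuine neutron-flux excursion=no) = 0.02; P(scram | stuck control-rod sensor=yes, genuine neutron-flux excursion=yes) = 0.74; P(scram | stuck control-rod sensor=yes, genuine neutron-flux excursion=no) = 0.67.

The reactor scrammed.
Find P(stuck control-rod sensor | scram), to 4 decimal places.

P(stuck control-rod sensor | scram) ≈ 0.8761

Sum P(scram|·) weighted by the priors over the 4 (stuck control-rod sensor, genuine neutron-flux excursion) configurations:
  P(scram) = 0.02×0.714×0.927 + 0.27×0.714×0.073 + 0.67×0.286×0.927 + 0.74×0.286×0.073
        = 0.013238 + 0.014073 + 0.177632 + 0.015450 = 0.220393
Keeping only the stuck control-rod sensor-present terms gives 0.193082, so
  P(stuck control-rod sensor | scram) = 0.193082 / 0.220393 ≈ 0.8761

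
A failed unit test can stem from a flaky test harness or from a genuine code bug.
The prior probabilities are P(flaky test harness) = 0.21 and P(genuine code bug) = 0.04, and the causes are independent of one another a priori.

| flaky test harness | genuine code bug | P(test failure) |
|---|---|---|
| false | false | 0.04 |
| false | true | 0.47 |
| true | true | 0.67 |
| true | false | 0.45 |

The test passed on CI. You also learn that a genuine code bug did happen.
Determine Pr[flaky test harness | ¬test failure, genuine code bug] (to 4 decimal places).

For the numerator, keep only flaky test harness=true terms: 0.33*0.21 = 0.069300
The normalizing constant is 0.53*0.79 + 0.33*0.21 = 0.488000
Posterior = 0.069300 / 0.488000 ≈ 0.1420

Pr[flaky test harness | ¬test failure, genuine code bug] ≈ 0.1420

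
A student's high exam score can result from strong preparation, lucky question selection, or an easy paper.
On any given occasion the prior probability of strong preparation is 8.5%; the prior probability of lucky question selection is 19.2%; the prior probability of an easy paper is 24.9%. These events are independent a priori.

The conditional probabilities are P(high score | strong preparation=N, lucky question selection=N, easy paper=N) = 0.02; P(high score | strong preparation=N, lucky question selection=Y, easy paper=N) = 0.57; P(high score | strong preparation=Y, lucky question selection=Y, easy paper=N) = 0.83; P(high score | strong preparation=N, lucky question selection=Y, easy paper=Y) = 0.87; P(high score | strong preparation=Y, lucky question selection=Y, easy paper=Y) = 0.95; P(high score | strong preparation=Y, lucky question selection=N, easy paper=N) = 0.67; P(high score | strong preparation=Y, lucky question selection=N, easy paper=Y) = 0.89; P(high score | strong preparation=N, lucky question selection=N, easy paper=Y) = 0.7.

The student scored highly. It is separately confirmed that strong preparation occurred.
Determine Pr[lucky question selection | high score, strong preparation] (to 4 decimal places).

Weight on lucky question selection=true, given the evidence: 0.119679 + 0.045418 = 0.165097
The normalizing constant is 0.67×0.808×0.751 + 0.89×0.808×0.249 + 0.83×0.192×0.751 + 0.95×0.192×0.249 = 0.750719
Posterior = 0.165097 / 0.750719 ≈ 0.2199

Pr[lucky question selection | high score, strong preparation] ≈ 0.2199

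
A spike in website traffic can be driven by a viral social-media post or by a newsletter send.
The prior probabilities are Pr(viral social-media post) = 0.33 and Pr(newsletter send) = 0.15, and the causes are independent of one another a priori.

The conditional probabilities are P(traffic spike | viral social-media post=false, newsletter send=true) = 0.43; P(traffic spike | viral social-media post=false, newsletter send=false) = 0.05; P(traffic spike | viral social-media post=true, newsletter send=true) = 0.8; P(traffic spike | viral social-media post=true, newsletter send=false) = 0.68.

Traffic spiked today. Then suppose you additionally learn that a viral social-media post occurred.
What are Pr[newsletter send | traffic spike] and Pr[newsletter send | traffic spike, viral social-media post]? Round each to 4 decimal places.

Enumerate the 4 (viral social-media post, newsletter send) configurations and weight by the priors:
  P(traffic spike) = 0.05×0.67×0.85 + 0.43×0.67×0.15 + 0.68×0.33×0.85 + 0.8×0.33×0.15
        = 0.028475 + 0.043215 + 0.190740 + 0.039600 = 0.302030
The terms with newsletter send present sum to 0.082815, so
  P(newsletter send | traffic spike) = 0.082815 / 0.302030 ≈ 0.2742

Now also conditioning on viral social-media post=true:
Numerator (weight on configurations with newsletter send): 0.8×0.15 = 0.120000
Normalizer over all consistent configurations: 0.68×0.85 + 0.8×0.15 = 0.698000
Posterior = 0.120000 / 0.698000 ≈ 0.1719
Conditioning on viral social-media post lowers the posterior on newsletter send: the classic explaining-away effect in a common-effect structure.

Pr[newsletter send | traffic spike] ≈ 0.2742; Pr[newsletter send | traffic spike, viral social-media post] ≈ 0.1719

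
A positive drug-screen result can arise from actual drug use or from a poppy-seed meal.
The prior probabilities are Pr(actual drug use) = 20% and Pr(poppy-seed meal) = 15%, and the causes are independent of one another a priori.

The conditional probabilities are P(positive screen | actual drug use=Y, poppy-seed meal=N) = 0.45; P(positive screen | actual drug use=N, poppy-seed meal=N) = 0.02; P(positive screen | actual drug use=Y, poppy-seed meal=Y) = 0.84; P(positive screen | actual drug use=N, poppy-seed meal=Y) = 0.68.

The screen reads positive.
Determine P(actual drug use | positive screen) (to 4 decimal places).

P(actual drug use | positive screen) ≈ 0.5165

Weight on actual drug use=true, given the evidence: 0.076500 + 0.025200 = 0.101700
Denominator P(positive screen): 0.02·0.8·0.85 + 0.68·0.8·0.15 + 0.45·0.2·0.85 + 0.84·0.2·0.15 = 0.196900
Posterior = 0.101700 / 0.196900 ≈ 0.5165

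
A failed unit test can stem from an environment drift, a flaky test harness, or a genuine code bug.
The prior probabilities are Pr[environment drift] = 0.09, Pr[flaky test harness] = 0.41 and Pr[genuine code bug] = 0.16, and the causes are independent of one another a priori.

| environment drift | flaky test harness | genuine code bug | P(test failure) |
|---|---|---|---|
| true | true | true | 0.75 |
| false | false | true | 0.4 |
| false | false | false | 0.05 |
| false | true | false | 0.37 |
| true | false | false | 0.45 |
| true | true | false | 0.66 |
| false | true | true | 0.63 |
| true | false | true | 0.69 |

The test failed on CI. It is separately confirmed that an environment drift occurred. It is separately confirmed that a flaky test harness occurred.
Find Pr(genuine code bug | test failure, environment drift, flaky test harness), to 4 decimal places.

Pr(genuine code bug | test failure, environment drift, flaky test harness) ≈ 0.1779

Weight on genuine code bug=true, given the evidence: 0.75*0.16 = 0.120000
Denominator P(test failure | environment drift, flaky test harness): 0.66*0.84 + 0.75*0.16 = 0.674400
P(genuine code bug | test failure, environment drift, flaky test harness) = 0.120000/0.674400 ≈ 0.1779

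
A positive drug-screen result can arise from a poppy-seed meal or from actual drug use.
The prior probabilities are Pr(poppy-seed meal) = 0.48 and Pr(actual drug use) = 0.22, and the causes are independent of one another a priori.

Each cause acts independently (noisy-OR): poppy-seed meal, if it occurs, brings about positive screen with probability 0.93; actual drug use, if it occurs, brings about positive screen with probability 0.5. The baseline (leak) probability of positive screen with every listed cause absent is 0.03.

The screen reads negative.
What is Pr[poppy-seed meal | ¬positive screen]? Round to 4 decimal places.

Under noisy-OR, P(positive screen | causes) = 1 − (1−0.03)·∏(1−qᵢ) over the active causes.
P(¬positive screen) = 0.97*0.52*0.78 + 0.485*0.52*0.22 + 0.0679*0.48*0.78 + 0.03395*0.48*0.22 = 0.393432 + 0.055484 + 0.025422 + 0.003585 = 0.477923
The poppy-seed meal-present share is 0.025422 + 0.003585 = 0.029007.
So P(poppy-seed meal | ¬positive screen) = 0.029007/0.477923 ≈ 0.0607.

Pr[poppy-seed meal | ¬positive screen] ≈ 0.0607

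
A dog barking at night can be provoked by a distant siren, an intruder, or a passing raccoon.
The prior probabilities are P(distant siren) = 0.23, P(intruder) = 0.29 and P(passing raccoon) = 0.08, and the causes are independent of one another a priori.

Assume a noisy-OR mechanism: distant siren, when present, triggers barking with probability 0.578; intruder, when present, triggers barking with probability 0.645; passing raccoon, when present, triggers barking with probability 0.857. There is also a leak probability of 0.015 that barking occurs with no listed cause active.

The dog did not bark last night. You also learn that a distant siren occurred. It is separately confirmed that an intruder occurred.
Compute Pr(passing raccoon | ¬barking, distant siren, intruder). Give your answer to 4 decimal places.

Under noisy-OR, P(barking | causes) = 1 − (1−0.015)·∏(1−qᵢ) over the active causes.
For the numerator, keep only passing raccoon=true terms: 0.021101·0.08 = 0.001688
Denominator P(¬barking | distant siren, intruder): 0.147563·0.92 + 0.021101·0.08 = 0.137446
P(passing raccoon | ¬barking, distant siren, intruder) = 0.001688/0.137446 ≈ 0.0123

Pr(passing raccoon | ¬barking, distant siren, intruder) ≈ 0.0123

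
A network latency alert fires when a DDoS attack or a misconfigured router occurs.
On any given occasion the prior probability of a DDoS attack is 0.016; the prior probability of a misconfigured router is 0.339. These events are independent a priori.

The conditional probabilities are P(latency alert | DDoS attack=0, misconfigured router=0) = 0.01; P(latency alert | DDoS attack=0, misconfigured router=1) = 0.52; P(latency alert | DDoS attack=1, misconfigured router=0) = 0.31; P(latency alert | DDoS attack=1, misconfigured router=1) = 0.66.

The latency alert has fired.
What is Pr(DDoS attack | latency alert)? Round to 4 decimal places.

Pr(DDoS attack | latency alert) ≈ 0.0367

P(latency alert) = 0.01*0.984*0.661 + 0.52*0.984*0.339 + 0.31*0.016*0.661 + 0.66*0.016*0.339 = 0.006504 + 0.173460 + 0.003279 + 0.003580 = 0.186823
Restricting to configurations with DDoS attack present: 0.003279 + 0.003580 = 0.006859.
P(DDoS attack | latency alert) = 0.006859 / 0.186823 ≈ 0.0367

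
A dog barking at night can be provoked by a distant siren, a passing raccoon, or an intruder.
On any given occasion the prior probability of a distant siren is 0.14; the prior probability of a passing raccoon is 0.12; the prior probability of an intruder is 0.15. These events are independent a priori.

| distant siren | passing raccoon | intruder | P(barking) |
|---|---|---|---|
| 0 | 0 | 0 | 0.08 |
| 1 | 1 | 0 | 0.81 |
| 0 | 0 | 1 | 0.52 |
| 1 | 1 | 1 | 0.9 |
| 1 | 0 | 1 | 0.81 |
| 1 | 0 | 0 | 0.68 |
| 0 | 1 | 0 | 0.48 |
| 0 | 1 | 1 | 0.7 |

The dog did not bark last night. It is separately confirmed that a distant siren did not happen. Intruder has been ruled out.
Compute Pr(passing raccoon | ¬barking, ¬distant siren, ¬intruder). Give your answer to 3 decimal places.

Numerator (weight on configurations with passing raccoon): 0.52×0.12 = 0.062400
The normalizing constant is 0.92×0.88 + 0.52×0.12 = 0.872000
Posterior = 0.062400 / 0.872000 ≈ 0.072

Pr(passing raccoon | ¬barking, ¬distant siren, ¬intruder) ≈ 0.072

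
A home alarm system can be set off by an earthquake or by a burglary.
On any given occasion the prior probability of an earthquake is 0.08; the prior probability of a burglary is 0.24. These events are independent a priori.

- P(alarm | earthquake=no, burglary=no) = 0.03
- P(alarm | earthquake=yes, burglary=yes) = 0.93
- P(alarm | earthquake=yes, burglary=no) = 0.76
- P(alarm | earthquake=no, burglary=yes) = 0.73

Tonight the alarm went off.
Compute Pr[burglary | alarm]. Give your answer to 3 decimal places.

Pr[burglary | alarm] ≈ 0.727

Enumerate the 4 (earthquake, burglary) configurations and weight by the priors:
  P(alarm) = 0.03×0.92×0.76 + 0.73×0.92×0.24 + 0.76×0.08×0.76 + 0.93×0.08×0.24
        = 0.020976 + 0.161184 + 0.046208 + 0.017856 = 0.246224
The terms with burglary present sum to 0.179040, so
  P(burglary | alarm) = 0.179040 / 0.246224 ≈ 0.727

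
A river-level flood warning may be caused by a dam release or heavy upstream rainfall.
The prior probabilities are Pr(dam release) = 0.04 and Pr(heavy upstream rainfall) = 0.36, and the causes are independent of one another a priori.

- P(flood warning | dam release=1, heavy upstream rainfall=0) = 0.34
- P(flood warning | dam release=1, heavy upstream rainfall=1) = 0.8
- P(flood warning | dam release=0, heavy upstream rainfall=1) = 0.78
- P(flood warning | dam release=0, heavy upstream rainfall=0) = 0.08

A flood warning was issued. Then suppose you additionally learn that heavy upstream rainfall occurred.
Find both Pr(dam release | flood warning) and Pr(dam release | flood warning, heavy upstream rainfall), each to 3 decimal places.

For the numerator, keep only dam release=true terms: 0.008704 + 0.011520 = 0.020224
The normalizing constant is 0.08*0.96*0.64 + 0.78*0.96*0.36 + 0.34*0.04*0.64 + 0.8*0.04*0.36 = 0.338944
Posterior = 0.020224 / 0.338944 ≈ 0.060

Now also conditioning on heavy upstream rainfall=true:
P(flood warning | heavy upstream rainfall) = 0.78·0.96 + 0.8·0.04 = 0.748800 + 0.032000 = 0.780800
The dam release-present share is 0.8·0.04 = 0.032000.
Hence the posterior is 0.032000/0.780800 ≈ 0.041.

Pr(dam release | flood warning) ≈ 0.060; Pr(dam release | flood warning, heavy upstream rainfall) ≈ 0.041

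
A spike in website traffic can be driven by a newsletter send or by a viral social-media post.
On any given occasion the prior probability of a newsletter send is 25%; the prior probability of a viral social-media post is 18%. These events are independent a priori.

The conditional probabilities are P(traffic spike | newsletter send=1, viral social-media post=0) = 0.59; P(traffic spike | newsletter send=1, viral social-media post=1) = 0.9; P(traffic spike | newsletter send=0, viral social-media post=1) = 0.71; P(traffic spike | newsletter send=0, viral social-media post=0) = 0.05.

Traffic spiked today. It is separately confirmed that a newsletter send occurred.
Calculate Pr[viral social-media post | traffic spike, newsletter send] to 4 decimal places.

Pr[viral social-media post | traffic spike, newsletter send] ≈ 0.2509

Numerator (weight on configurations with viral social-media post): 0.9×0.18 = 0.162000
Denominator P(traffic spike | newsletter send): 0.59×0.82 + 0.9×0.18 = 0.645800
P(viral social-media post | traffic spike, newsletter send) = 0.162000/0.645800 ≈ 0.2509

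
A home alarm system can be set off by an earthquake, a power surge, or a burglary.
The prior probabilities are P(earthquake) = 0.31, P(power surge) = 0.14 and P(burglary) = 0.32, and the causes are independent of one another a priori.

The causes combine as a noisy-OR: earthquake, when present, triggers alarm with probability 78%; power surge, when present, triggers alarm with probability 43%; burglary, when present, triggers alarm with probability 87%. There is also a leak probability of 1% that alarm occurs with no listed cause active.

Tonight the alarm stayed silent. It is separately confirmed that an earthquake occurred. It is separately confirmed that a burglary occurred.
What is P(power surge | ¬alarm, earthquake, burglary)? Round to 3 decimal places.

P(power surge | ¬alarm, earthquake, burglary) ≈ 0.085

Under noisy-OR, P(alarm | causes) = 1 − (1−0.01)·∏(1−qᵢ) over the active causes.
P(¬alarm | earthquake, burglary) = 0.028314×0.86 + 0.016139×0.14 = 0.024350 + 0.002259 = 0.026609
Of this, 0.002259 comes from 0.016139×0.14 (the power surge=true cases).
So P(power surge | ¬alarm, earthquake, burglary) = 0.002259/0.026609 ≈ 0.085.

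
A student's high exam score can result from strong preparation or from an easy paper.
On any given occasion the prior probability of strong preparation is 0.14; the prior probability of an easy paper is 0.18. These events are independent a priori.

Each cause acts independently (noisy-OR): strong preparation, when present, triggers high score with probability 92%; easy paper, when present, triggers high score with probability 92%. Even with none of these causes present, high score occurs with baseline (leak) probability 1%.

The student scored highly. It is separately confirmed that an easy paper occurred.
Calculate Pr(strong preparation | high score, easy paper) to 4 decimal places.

Under noisy-OR, P(high score | causes) = 1 − (1−0.01)·∏(1−qᵢ) over the active causes.
By total probability over both values of strong preparation:
  P(high score | easy paper) = 0.9208·0.86 + 0.993664·0.14
        = 0.791888 + 0.139113 = 0.931001
Configurations with strong preparation contribute 0.139113, so
  P(strong preparation | high score, easy paper) = 0.139113 / 0.931001 ≈ 0.1494

Pr(strong preparation | high score, easy paper) ≈ 0.1494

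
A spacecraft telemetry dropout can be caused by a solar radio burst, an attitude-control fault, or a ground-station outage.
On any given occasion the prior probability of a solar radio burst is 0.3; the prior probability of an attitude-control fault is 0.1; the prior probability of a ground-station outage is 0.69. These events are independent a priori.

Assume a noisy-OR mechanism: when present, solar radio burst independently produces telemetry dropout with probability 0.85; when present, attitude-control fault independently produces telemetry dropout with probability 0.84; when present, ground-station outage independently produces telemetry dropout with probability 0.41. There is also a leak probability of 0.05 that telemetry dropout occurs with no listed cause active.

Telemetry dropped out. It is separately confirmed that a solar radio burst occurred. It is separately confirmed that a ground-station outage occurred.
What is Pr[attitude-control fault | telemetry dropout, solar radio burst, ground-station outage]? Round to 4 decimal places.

Under noisy-OR, P(telemetry dropout | causes) = 1 − (1−0.05)·∏(1−qᵢ) over the active causes.
Weight on attitude-control fault=true, given the evidence: 0.986548×0.1 = 0.098655
Normalizer over all consistent configurations: 0.915925×0.9 + 0.986548×0.1 = 0.922988
P(attitude-control fault | telemetry dropout, solar radio burst, ground-station outage) = 0.098655/0.922988 ≈ 0.1069

Pr[attitude-control fault | telemetry dropout, solar radio burst, ground-station outage] ≈ 0.1069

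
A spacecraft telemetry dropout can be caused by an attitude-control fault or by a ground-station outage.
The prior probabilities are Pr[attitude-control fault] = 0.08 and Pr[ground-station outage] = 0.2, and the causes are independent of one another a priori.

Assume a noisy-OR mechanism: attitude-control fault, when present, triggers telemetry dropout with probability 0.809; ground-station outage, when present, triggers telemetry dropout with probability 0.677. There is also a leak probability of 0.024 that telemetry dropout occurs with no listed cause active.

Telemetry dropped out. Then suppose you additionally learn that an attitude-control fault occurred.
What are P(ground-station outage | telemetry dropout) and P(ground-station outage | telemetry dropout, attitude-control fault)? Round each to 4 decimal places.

Under noisy-OR, P(telemetry dropout | causes) = 1 − (1−0.024)·∏(1−qᵢ) over the active causes.
Enumerate the 4 (attitude-control fault, ground-station outage) configurations and weight by the priors:
  P(telemetry dropout) = 0.024*0.92*0.8 + 0.684752*0.92*0.2 + 0.813584*0.08*0.8 + 0.939788*0.08*0.2
        = 0.017664 + 0.125994 + 0.052069 + 0.015037 = 0.210764
Keeping only the ground-station outage-present terms gives 0.141031, so
  P(ground-station outage | telemetry dropout) = 0.141031 / 0.210764 ≈ 0.6691

Now condition on the additional information:
P(telemetry dropout | attitude-control fault) = 0.813584*0.8 + 0.939788*0.2 = 0.650867 + 0.187958 = 0.838825
Of this, 0.187958 comes from 0.939788*0.2 (the ground-station outage=true cases).
P(ground-station outage | telemetry dropout, attitude-control fault) = 0.187958 / 0.838825 ≈ 0.2241
— attitude-control fault explains away the evidence for ground-station outage.

P(ground-station outage | telemetry dropout) ≈ 0.6691; P(ground-station outage | telemetry dropout, attitude-control fault) ≈ 0.2241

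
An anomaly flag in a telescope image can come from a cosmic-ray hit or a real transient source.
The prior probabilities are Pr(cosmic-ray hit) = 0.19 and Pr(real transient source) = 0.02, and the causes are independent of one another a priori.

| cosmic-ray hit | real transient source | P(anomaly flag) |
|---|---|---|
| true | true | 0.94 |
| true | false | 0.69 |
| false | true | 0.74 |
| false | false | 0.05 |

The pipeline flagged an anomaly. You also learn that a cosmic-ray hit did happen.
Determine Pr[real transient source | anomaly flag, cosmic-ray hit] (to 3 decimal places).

Pr[real transient source | anomaly flag, cosmic-ray hit] ≈ 0.027

By total probability over both values of real transient source:
  P(anomaly flag | cosmic-ray hit) = 0.69*0.98 + 0.94*0.02
        = 0.676200 + 0.018800 = 0.695000
Keeping only the real transient source-present terms gives 0.018800, so
  P(real transient source | anomaly flag, cosmic-ray hit) = 0.018800 / 0.695000 ≈ 0.027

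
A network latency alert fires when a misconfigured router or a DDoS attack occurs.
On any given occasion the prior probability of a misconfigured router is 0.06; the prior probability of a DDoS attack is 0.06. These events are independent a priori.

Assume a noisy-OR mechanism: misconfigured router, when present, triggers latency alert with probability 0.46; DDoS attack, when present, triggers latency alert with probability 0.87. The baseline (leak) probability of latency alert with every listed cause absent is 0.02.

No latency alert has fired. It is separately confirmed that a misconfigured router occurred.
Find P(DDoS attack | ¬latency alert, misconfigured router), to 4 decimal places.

Under noisy-OR, P(latency alert | causes) = 1 − (1−0.02)·∏(1−qᵢ) over the active causes.
Sum P(¬latency alert|·) weighted by the priors over both values of DDoS attack:
  P(¬latency alert | misconfigured router) = 0.5292·0.94 + 0.068796·0.06
        = 0.497448 + 0.004128 = 0.501576
The terms with DDoS attack present sum to 0.004128, so
  P(DDoS attack | ¬latency alert, misconfigured router) = 0.004128 / 0.501576 ≈ 0.0082

P(DDoS attack | ¬latency alert, misconfigured router) ≈ 0.0082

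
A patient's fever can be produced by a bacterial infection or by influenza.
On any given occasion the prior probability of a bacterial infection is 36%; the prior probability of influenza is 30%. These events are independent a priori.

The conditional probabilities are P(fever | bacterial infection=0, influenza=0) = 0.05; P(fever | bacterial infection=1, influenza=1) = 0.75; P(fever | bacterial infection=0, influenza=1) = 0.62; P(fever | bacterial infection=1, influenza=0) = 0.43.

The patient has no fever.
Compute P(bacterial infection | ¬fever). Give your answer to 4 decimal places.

P(bacterial infection | ¬fever) ≈ 0.2550

Sum P(¬fever|·) weighted by the priors over the 4 (bacterial infection, influenza) configurations:
  P(¬fever) = 0.95·0.64·0.7 + 0.38·0.64·0.3 + 0.57·0.36·0.7 + 0.25·0.36·0.3
        = 0.425600 + 0.072960 + 0.143640 + 0.027000 = 0.669200
The terms with bacterial infection present sum to 0.170640, so
  P(bacterial infection | ¬fever) = 0.170640 / 0.669200 ≈ 0.2550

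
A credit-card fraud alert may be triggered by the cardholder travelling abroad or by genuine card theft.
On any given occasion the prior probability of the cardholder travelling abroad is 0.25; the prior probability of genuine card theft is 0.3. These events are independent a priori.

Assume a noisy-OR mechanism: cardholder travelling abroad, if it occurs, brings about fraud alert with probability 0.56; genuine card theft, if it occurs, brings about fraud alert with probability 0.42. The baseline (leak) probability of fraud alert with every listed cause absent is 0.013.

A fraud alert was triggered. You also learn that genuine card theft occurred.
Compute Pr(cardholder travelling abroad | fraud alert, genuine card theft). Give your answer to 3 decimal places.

Under noisy-OR, P(fraud alert | causes) = 1 − (1−0.013)·∏(1−qᵢ) over the active causes.
P(fraud alert | genuine card theft) = 0.42754×0.75 + 0.748118×0.25 = 0.320655 + 0.187029 = 0.507684
The cardholder travelling abroad-present share is 0.748118×0.25 = 0.187029.
P(cardholder travelling abroad | fraud alert, genuine card theft) = 0.187029 / 0.507684 ≈ 0.368

Pr(cardholder travelling abroad | fraud alert, genuine card theft) ≈ 0.368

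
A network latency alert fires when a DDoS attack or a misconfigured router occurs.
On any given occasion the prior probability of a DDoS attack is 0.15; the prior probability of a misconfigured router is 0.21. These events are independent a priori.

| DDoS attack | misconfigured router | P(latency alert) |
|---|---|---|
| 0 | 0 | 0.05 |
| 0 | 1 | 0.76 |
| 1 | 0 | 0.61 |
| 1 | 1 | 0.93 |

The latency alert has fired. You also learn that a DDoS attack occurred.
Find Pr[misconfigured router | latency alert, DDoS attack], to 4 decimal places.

Pr[misconfigured router | latency alert, DDoS attack] ≈ 0.2884

Weight on misconfigured router=true, given the evidence: 0.93*0.21 = 0.195300
Normalizer over all consistent configurations: 0.61*0.79 + 0.93*0.21 = 0.677200
P(misconfigured router | latency alert, DDoS attack) = 0.195300/0.677200 ≈ 0.2884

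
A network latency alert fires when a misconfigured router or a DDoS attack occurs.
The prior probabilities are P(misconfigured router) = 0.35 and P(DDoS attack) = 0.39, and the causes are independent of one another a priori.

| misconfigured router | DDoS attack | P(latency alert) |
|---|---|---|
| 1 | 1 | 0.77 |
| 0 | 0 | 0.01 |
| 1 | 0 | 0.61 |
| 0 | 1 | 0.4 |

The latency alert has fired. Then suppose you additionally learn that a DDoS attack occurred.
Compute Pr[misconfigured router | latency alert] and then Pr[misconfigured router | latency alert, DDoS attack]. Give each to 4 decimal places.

P(latency alert) = 0.01*0.65*0.61 + 0.4*0.65*0.39 + 0.61*0.35*0.61 + 0.77*0.35*0.39 = 0.003965 + 0.101400 + 0.130235 + 0.105105 = 0.340705
The misconfigured router-present share is 0.130235 + 0.105105 = 0.235340.
So P(misconfigured router | latency alert) = 0.235340/0.340705 ≈ 0.6907.

With the extra evidence:
Numerator (weight on configurations with misconfigured router): 0.77×0.35 = 0.269500
Normalizer over all consistent configurations: 0.4×0.65 + 0.77×0.35 = 0.529500
Posterior = 0.269500 / 0.529500 ≈ 0.5090
This is intercausal reasoning (explaining away): once DDoS attack accounts for the latency alert, misconfigured router becomes less likely.

Pr[misconfigured router | latency alert] ≈ 0.6907; Pr[misconfigured router | latency alert, DDoS attack] ≈ 0.5090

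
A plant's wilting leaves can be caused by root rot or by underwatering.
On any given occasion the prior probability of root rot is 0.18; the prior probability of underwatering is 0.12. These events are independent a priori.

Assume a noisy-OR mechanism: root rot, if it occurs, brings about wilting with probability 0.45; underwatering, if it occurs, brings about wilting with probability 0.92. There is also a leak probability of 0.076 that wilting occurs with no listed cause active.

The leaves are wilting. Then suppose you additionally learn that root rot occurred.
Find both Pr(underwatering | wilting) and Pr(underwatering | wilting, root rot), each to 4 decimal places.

Pr(underwatering | wilting) ≈ 0.4573; Pr(underwatering | wilting, root rot) ≈ 0.2101

Under noisy-OR, P(wilting | causes) = 1 − (1−0.076)·∏(1−qᵢ) over the active causes.
P(wilting) = 0.076×0.82×0.88 + 0.92608×0.82×0.12 + 0.4918×0.18×0.88 + 0.959344×0.18×0.12 = 0.054842 + 0.091126 + 0.077901 + 0.020722 = 0.244591
Of this, 0.111848 comes from 0.091126 + 0.020722 (the underwatering=true cases).
P(underwatering | wilting) = 0.111848 / 0.244591 ≈ 0.4573

Now condition on the additional information:
Numerator (weight on configurations with underwatering): 0.959344×0.12 = 0.115121
Denominator P(wilting | root rot): 0.4918×0.88 + 0.959344×0.12 = 0.547905
P(underwatering | wilting, root rot) = 0.115121/0.547905 ≈ 0.2101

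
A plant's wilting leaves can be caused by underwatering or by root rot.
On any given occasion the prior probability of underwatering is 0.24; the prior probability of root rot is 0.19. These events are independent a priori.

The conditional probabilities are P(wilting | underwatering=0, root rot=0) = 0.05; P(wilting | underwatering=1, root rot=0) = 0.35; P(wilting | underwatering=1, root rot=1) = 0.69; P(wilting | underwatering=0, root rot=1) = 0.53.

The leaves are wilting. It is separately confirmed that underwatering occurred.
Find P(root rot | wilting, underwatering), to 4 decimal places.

P(root rot | wilting, underwatering) ≈ 0.3162

For the numerator, keep only root rot=true terms: 0.69×0.19 = 0.131100
The normalizing constant is 0.35×0.81 + 0.69×0.19 = 0.414600
P(root rot | wilting, underwatering) = 0.131100/0.414600 ≈ 0.3162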